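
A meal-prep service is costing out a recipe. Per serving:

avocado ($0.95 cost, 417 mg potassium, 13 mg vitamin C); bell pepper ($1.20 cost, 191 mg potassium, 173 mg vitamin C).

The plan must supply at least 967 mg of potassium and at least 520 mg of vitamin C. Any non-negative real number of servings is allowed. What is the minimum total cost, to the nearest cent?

At the optimum either one food covers both requirements or two foods hit both targets exactly; no other combination can be cheaper.
avocado only: max(967/417, 520/13) = 40 servings → $38.00.
bell pepper only: max(967/191, 520/173) = 5.063 servings → $6.08.
avocado + bell pepper with both tight: 0.9758 servings and 2.932 servings → $4.45.
The minimum over all feasible corners is $4.45.

$4.45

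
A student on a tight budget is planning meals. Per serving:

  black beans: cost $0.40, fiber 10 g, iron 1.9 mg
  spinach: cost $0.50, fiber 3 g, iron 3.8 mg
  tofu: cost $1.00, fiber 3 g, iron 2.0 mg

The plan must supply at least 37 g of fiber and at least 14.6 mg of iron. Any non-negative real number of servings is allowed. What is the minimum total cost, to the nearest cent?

$2.37

Minimising a linear cost over {fiber ≥ 37, iron ≥ 14.6, servings ≥ 0} — the optimum is at a vertex, using one or two foods.
black beans only: max(37/10, 14.6/1.9) = 7.684 servings → $3.07.
spinach only: max(37/3, 14.6/3.8) = 12.33 servings → $6.17.
tofu only: max(37/3, 14.6/2.0) = 12.33 servings → $12.33.
black beans + spinach with both tight: 2.997 servings and 2.344 servings → $2.37.
black beans + tofu with both tight: 2.112 servings and 5.294 servings → $6.14.
spinach + tofu: the both-tight solution has a negative serving — not a feasible corner.
So the least-cost plan costs $2.37.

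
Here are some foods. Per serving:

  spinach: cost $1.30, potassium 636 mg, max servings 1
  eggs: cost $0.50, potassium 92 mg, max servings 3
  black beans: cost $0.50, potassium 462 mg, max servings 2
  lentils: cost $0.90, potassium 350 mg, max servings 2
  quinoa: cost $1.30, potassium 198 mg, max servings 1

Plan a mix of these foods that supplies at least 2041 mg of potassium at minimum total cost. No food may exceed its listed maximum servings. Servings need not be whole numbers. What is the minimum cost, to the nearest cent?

$3.54

Cost per mg of potassium: black beans $0.0011, spinach $0.0020, lentils $0.0026, eggs $0.0054, quinoa $0.0066.
Take 2 servings of black beans: +924.0 mg potassium for $1.00 (total $1.00, still need 1117.0 mg).
Take 1 serving of spinach: +636.0 mg potassium for $1.30 (total $2.30, still need 481.0 mg).
Take 1.374 servings of lentils: +481.0 mg potassium for $1.24 (total $3.54, still need 0.0 mg).
Greedy by cheapest-per-mg is optimal for a single linear constraint, so the minimum cost is $3.54.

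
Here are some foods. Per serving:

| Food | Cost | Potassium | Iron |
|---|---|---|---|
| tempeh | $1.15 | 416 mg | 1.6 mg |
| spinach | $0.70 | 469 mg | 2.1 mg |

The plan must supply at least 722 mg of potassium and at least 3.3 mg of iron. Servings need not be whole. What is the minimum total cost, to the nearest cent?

At the optimum either one food covers both requirements or two foods hit both targets exactly; no other combination can be cheaper.
tempeh only: max(722/416, 3.3/1.6) = 2.062 servings → $2.37.
spinach only: max(722/469, 3.3/2.1) = 1.571 servings → $1.10.
tempeh + spinach: intersection lies outside the first quadrant.
Cheapest feasible corner: $1.10.

$1.10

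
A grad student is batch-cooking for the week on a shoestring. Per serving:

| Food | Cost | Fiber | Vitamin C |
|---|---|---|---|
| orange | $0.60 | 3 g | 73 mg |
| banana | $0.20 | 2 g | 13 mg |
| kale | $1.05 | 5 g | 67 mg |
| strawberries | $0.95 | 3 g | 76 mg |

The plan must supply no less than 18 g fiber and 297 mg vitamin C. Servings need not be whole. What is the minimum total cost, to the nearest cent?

Two binding constraints pin down two serving amounts, so the optimal mix uses at most two foods. The candidates are each food alone (scaled to the tighter of fiber/vitamin C) and each pair with both constraints tight.
orange only: max(18/3, 297/73) = 6 servings → $3.60.
banana only: max(18/2, 297/13) = 22.85 servings → $4.57.
kale only: max(18/5, 297/67) = 4.433 servings → $4.65.
strawberries only: max(18/3, 297/76) = 6 servings → $5.70.
orange + banana with both tight: 3.364 servings and 3.953 servings → $2.81.
orange + kale with both tight: 1.701 servings and 2.579 servings → $3.73.
orange + strawberries: intersection lies outside the first quadrant.
banana + kale with both targets exact would need a negative amount; discard.
banana + strawberries with both tight: 4.221 servings and 3.186 servings → $3.87.
kale + strawberries with both tight: 2.665 servings and 1.559 servings → $4.28.
So the least-cost plan costs $2.81.

$2.81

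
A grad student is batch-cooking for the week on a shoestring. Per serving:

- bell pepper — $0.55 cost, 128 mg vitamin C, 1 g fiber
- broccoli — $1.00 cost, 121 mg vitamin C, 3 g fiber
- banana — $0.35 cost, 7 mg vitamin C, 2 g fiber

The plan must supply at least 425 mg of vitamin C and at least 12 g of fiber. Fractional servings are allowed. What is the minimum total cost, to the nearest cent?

$3.25

Check every corner: each single food scaled to meet both minima, and each pair solved so both constraints bind.
bell pepper only: max(425/128, 12/1) = 12 servings → $6.60.
broccoli only: max(425/121, 12/3) = 4 servings → $4.00.
banana only: max(425/7, 12/2) = 60.71 servings → $21.25.
bell pepper + broccoli: intersection lies outside the first quadrant.
bell pepper + banana with both tight: 3.076 servings and 4.462 servings → $3.25.
broccoli + banana with both tight: 3.466 servings and 0.8009 servings → $3.75.
So the least-cost plan costs $3.25.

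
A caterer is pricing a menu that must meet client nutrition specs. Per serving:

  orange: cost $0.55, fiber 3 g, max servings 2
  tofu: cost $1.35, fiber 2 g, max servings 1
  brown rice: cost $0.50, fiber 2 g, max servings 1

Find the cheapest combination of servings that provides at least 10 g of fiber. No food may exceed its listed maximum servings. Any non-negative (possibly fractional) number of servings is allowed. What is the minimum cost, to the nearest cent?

$2.95

Cost per g of fiber: orange $0.1833, brown rice $0.2500, tofu $0.6750.
Take 2 servings of orange: +6.0 g fiber for $1.10 (total $1.10, still need 4.0 g).
Take 1 serving of brown rice: +2.0 g fiber for $0.50 (total $1.60, still need 2.0 g).
Take 1 serving of tofu: +2.0 g fiber for $1.35 (total $2.95, still need 0.0 g).
Filling from the cheapest source first is optimal under one linear minimum: $2.95.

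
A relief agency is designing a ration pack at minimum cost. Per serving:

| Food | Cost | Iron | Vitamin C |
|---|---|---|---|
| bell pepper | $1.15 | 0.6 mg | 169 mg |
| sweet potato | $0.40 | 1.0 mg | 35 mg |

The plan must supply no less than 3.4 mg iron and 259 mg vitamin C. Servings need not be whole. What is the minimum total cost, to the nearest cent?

$2.22

An LP optimum is at a vertex; with two nutrient constraints at most two foods are used. Check each candidate.
bell pepper only: max(3.4/0.6, 259/169) = 5.667 servings → $6.52.
sweet potato only: max(3.4/1.0, 259/35) = 7.4 servings → $2.96.
bell pepper + sweet potato with both tight: 0.9459 servings and 2.832 servings → $2.22.
The minimum over all feasible corners is $2.22.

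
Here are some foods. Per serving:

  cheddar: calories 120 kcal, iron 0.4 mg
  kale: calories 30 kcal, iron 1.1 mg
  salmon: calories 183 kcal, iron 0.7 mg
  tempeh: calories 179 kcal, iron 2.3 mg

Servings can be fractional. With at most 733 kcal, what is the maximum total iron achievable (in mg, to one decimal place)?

26.9 mg

Iron per kcal: kale 0.03667, tempeh 0.01285, salmon 0.003825, cheddar 0.003333.
With no serving limits, spend the whole calories allowance on kale: 733 kcal / 30 kcal × 1.1 mg = 26.9 mg.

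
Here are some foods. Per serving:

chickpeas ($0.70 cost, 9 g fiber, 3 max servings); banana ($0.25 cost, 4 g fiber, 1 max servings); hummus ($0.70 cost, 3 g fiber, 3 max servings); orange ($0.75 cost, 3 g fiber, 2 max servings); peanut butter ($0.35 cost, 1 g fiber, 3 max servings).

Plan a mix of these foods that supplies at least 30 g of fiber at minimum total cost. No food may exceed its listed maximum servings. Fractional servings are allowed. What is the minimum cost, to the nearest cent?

$2.27

Cost per g of fiber: banana $0.0625, chickpeas $0.0778, hummus $0.2333, orange $0.2500, peanut butter $0.3500.
Take 1 serving of banana: +4.0 g fiber for $0.25 (total $0.25, still need 26.0 g).
Take 2.889 servings of chickpeas: +26.0 g fiber for $2.02 (total $2.27, still need 0.0 g).
Filling from the cheapest source first is optimal under one linear minimum: $2.27.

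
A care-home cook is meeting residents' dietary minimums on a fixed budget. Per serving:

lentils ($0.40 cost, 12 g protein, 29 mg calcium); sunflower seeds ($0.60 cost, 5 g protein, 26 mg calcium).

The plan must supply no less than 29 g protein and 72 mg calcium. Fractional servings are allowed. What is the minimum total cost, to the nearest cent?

$0.99

lentils only: max(29/12, 72/29) = 2.483 servings → $0.99.
sunflower seeds only: max(29/5, 72/26) = 5.8 servings → $3.48.
lentils + sunflower seeds with both tight: 2.359 servings and 0.1377 servings → $1.03.
So the least-cost plan costs $0.99.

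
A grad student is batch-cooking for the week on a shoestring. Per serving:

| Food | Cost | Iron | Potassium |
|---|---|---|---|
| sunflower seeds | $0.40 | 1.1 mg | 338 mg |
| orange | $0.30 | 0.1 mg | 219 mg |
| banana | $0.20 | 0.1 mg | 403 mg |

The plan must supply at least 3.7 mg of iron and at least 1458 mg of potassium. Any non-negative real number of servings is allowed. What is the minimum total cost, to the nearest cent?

$1.49

Two binding constraints pin down two serving amounts, so the optimal mix uses at most two foods. The candidates are each food alone (scaled to the tighter of iron/potassium) and each pair with both constraints tight.
sunflower seeds only: max(3.7/1.1, 1458/338) = 4.314 servings → $1.73.
orange only: max(3.7/0.1, 1458/219) = 37 servings → $11.10.
banana only: max(3.7/0.1, 1458/403) = 37 servings → $7.40.
sunflower seeds + orange with both tight: 3.209 servings and 1.705 servings → $1.80.
sunflower seeds + banana with both tight: 3.285 servings and 0.8625 servings → $1.49.
orange + banana: intersection lies outside the first quadrant.
The minimum over all feasible corners is $1.49.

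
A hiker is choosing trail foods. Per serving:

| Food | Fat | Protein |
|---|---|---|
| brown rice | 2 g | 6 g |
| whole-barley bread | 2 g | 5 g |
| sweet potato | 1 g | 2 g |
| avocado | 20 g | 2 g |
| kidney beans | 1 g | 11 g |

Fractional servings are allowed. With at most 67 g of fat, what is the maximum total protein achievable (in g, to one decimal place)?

737.0 g

Protein per g fat: kidney beans 11, brown rice 3, whole-barley bread 2.5, sweet potato 2, avocado 0.1.
With no serving limits, spend the whole fat allowance on kidney beans: 67 g / 1 g × 11 g = 737.0 g.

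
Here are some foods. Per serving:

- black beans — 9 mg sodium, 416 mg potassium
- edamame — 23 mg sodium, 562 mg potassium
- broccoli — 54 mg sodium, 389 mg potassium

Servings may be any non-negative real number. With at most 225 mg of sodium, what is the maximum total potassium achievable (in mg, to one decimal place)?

10400.0 mg

Potassium per mg sodium: black beans 46.22, edamame 24.43, broccoli 7.204.
With no serving limits, spend the whole sodium allowance on black beans: 225 mg / 9 mg × 416 mg = 10400.0 mg.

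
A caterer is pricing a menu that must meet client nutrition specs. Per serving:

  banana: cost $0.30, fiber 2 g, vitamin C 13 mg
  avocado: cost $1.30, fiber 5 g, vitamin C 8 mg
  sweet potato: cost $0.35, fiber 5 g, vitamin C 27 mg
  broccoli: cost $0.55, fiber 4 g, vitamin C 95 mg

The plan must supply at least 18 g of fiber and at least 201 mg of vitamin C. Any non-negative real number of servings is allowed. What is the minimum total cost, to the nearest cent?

$1.64

Two binding constraints pin down two serving amounts, so the optimal mix uses at most two foods. The candidates are each food alone (scaled to the tighter of fiber/vitamin C) and each pair with both constraints tight.
banana only: max(18/2, 201/13) = 15.46 servings → $4.64.
avocado only: max(18/5, 201/8) = 25.12 servings → $32.66.
sweet potato only: max(18/5, 201/27) = 7.444 servings → $2.61.
broccoli only: max(18/4, 201/95) = 4.5 servings → $2.48.
banana + avocado with both targets exact would need a negative amount; discard.
banana + sweet potato with both targets exact would need a negative amount; discard.
banana + broccoli with both tight: 6.565 servings and 1.217 servings → $2.64.
avocado + sweet potato: the both-tight solution has a negative serving — not a feasible corner.
avocado + broccoli with both tight: 2.045 servings and 1.944 servings → $3.73.
sweet potato + broccoli with both tight: 2.469 servings and 1.414 servings → $1.64.
So the least-cost plan costs $1.64.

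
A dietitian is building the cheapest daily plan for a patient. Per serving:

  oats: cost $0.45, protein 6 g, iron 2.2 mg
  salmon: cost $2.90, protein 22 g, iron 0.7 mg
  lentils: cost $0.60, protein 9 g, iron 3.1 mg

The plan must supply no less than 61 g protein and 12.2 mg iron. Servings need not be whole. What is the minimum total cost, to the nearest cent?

oats only: max(61/6, 12.2/2.2) = 10.17 servings → $4.58.
salmon only: max(61/22, 12.2/0.7) = 17.43 servings → $50.54.
lentils only: max(61/9, 12.2/3.1) = 6.778 servings → $4.07.
oats + salmon with both tight: 5.106 servings and 1.38 servings → $6.30.
oats + lentils with both targets exact would need a negative amount; discard.
salmon + lentils with both tight: 1.281 servings and 3.646 servings → $5.90.
The minimum over all feasible corners is $4.07.

$4.07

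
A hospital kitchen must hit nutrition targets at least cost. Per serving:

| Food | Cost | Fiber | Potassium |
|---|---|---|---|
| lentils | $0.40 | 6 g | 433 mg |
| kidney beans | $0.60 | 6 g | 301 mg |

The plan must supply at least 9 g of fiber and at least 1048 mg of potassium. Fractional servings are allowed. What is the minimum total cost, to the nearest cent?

$0.97

Check every corner: each single food scaled to meet both minima, and each pair solved so both constraints bind.
lentils only: max(9/6, 1048/433) = 2.42 servings → $0.97.
kidney beans only: max(9/6, 1048/301) = 3.482 servings → $2.09.
lentils + kidney beans: intersection lies outside the first quadrant.
So the least-cost plan costs $0.97.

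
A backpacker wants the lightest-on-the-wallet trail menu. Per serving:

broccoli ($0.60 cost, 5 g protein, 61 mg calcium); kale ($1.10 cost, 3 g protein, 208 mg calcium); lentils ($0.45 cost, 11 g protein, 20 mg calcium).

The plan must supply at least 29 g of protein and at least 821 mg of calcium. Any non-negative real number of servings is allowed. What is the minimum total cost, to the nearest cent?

A basic optimal solution has at most two foods positive. Try each food alone and each pair with both targets met exactly.
broccoli only: max(29/5, 821/61) = 13.46 servings → $8.08.
kale only: max(29/3, 821/208) = 9.667 servings → $10.63.
lentils only: max(29/11, 821/20) = 41.05 servings → $18.47.
broccoli + kale with both tight: 4.165 servings and 2.726 servings → $5.50.
broccoli + lentils: intersection lies outside the first quadrant.
kale + lentils with both tight: 3.793 servings and 1.602 servings → $4.89.
The minimum over all feasible corners is $4.89.

$4.89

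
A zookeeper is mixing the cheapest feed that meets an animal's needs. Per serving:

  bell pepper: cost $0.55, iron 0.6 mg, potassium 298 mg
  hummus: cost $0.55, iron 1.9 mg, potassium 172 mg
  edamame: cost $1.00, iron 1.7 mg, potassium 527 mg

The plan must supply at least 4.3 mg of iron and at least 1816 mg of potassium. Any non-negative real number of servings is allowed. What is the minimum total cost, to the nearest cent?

bell pepper only: max(4.3/0.6, 1816/298) = 7.167 servings → $3.94.
hummus only: max(4.3/1.9, 1816/172) = 10.56 servings → $5.81.
edamame only: max(4.3/1.7, 1816/527) = 3.446 servings → $3.45.
bell pepper + hummus with both tight: 5.855 servings and 0.4143 servings → $3.45.
bell pepper + edamame with both tight: 4.312 servings and 1.007 servings → $3.38.
hummus + edamame: the both-tight solution has a negative serving — not a feasible corner.
The minimum over all feasible corners is $3.38.

$3.38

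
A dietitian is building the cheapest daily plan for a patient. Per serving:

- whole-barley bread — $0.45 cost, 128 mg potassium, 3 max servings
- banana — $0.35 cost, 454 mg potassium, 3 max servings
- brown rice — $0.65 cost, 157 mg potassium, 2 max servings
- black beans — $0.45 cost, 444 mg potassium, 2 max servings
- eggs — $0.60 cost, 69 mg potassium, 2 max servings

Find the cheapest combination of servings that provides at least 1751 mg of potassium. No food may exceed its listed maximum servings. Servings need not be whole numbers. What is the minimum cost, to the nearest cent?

$1.44

Cost per mg of potassium: banana $0.0008, black beans $0.0010, whole-barley bread $0.0035, brown rice $0.0041, eggs $0.0087.
Take 3 servings of banana: +1362.0 mg potassium for $1.05 (total $1.05, still need 389.0 mg).
Take 0.8761 servings of black beans: +389.0 mg potassium for $0.39 (total $1.44, still need 0.0 mg).
Filling from the cheapest source first is optimal under one linear minimum: $1.44.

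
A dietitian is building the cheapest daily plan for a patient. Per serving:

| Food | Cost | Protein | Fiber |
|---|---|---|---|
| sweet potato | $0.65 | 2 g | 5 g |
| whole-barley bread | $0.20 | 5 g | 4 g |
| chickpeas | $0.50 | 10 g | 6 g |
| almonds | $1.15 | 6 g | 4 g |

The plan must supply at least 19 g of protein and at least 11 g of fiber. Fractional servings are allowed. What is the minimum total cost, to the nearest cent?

$0.76

Minimising a linear cost over {protein ≥ 19, fiber ≥ 11, servings ≥ 0} — the optimum is at a vertex, using one or two foods.
sweet potato only: max(19/2, 11/5) = 9.5 servings → $6.17.
whole-barley bread only: max(19/5, 11/4) = 3.8 servings → $0.76.
chickpeas only: max(19/10, 11/6) = 1.9 servings → $0.95.
almonds only: max(19/6, 11/4) = 3.167 servings → $3.64.
sweet potato + whole-barley bread with both targets exact would need a negative amount; discard.
sweet potato + chickpeas: the both-tight solution has a negative serving — not a feasible corner.
sweet potato + almonds: the both-tight solution has a negative serving — not a feasible corner.
whole-barley bread + chickpeas: the both-tight solution has a negative serving — not a feasible corner.
whole-barley bread + almonds: the both-tight solution has a negative serving — not a feasible corner.
chickpeas + almonds: the both-tight solution has a negative serving — not a feasible corner.
Cheapest feasible corner: $0.76.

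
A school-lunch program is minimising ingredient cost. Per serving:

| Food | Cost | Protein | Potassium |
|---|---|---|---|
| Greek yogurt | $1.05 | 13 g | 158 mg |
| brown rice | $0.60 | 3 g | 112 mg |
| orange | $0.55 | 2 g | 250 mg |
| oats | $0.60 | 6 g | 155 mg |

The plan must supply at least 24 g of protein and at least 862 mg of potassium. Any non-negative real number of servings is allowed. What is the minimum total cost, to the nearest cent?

$2.83

A basic optimal solution has at most two foods positive. Try each food alone and each pair with both targets met exactly.
Greek yogurt only: max(24/13, 862/158) = 5.456 servings → $5.73.
brown rice only: max(24/3, 862/112) = 8 servings → $4.80.
orange only: max(24/2, 862/250) = 12 servings → $6.60.
oats only: max(24/6, 862/155) = 5.561 servings → $3.34.
Greek yogurt + brown rice with both tight: 0.1039 servings and 7.55 servings → $4.64.
Greek yogurt + orange with both tight: 1.457 servings and 2.527 servings → $2.92.
Greek yogurt + oats: the both-tight solution has a negative serving — not a feasible corner.
brown rice + orange: intersection lies outside the first quadrant.
brown rice + oats with both tight: 7.014 servings and 0.4928 servings → $4.50.
orange + oats with both tight: 1.22 servings and 3.593 servings → $2.83.
So the least-cost plan costs $2.83.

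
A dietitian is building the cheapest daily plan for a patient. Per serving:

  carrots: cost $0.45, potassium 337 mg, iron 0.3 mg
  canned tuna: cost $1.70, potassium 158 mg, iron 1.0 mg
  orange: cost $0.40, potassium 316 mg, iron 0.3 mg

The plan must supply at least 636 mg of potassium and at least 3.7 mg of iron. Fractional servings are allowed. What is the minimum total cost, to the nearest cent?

carrots only: max(636/337, 3.7/0.3) = 12.33 servings → $5.55.
canned tuna only: max(636/158, 3.7/1.0) = 4.025 servings → $6.84.
orange only: max(636/316, 3.7/0.3) = 12.33 servings → $4.93.
carrots + canned tuna with both tight: 0.1775 servings and 3.647 servings → $6.28.
carrots + orange: the both-tight solution has a negative serving — not a feasible corner.
canned tuna + orange with both tight: 3.643 servings and 0.1914 servings → $6.27.
So the least-cost plan costs $4.93.

$4.93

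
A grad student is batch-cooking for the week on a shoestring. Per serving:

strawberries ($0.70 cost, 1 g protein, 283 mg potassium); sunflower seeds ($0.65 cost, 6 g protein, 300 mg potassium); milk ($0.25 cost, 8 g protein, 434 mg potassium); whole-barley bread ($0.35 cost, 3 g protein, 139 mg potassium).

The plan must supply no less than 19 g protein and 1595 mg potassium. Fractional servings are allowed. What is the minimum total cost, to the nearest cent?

Minimising a linear cost over {protein ≥ 19, potassium ≥ 1595, servings ≥ 0} — the optimum is at a vertex, using one or two foods.
strawberries only: max(19/1, 1595/283) = 19 servings → $13.30.
sunflower seeds only: max(19/6, 1595/300) = 5.317 servings → $3.46.
milk only: max(19/8, 1595/434) = 3.675 servings → $0.92.
whole-barley bread only: max(19/3, 1595/139) = 11.47 servings → $4.02.
strawberries + sunflower seeds with both tight: 2.768 servings and 2.705 servings → $3.70.
strawberries + milk with both tight: 2.467 servings and 2.067 servings → $2.24.
strawberries + whole-barley bread with both tight: 3.02 servings and 5.327 servings → $3.98.
sunflower seeds + milk with both targets exact would need a negative amount; discard.
sunflower seeds + whole-barley bread with both targets exact would need a negative amount; discard.
milk + whole-barley bread: the both-tight solution has a negative serving — not a feasible corner.
The minimum over all feasible corners is $0.92.

$0.92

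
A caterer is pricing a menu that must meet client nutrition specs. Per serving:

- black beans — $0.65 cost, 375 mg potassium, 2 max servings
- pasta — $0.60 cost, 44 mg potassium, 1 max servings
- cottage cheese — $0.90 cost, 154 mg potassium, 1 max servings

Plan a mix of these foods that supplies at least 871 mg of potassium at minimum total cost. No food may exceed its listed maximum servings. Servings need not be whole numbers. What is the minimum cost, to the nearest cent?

Cost per mg of potassium: black beans $0.0017, cottage cheese $0.0058, pasta $0.0136.
Take 2 servings of black beans: +750.0 mg potassium for $1.30 (total $1.30, still need 121.0 mg).
Take 0.7857 servings of cottage cheese: +121.0 mg potassium for $0.71 (total $2.01, still need 0.0 mg).
Filling from the cheapest source first is optimal under one linear minimum: $2.01.

$2.01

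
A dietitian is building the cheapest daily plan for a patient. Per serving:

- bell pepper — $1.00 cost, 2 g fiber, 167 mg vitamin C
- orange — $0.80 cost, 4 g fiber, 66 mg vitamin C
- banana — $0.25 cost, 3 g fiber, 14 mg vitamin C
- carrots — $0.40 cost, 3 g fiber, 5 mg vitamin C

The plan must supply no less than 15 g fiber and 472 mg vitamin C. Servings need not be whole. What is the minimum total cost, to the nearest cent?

The cheapest plan sits at a corner of the feasible region — with two constraints it uses at most two foods.
bell pepper only: max(15/2, 472/167) = 7.5 servings → $7.50.
orange only: max(15/4, 472/66) = 7.152 servings → $5.72.
banana only: max(15/3, 472/14) = 33.71 servings → $8.43.
carrots only: max(15/3, 472/5) = 94.4 servings → $37.76.
bell pepper + orange with both tight: 1.675 servings and 2.912 servings → $4.01.
bell pepper + banana with both tight: 2.55 servings and 3.3 servings → $3.37.
bell pepper + carrots with both tight: 2.731 servings and 3.179 servings → $4.00.
orange + banana: intersection lies outside the first quadrant.
orange + carrots: the both-tight solution has a negative serving — not a feasible corner.
banana + carrots with both targets exact would need a negative amount; discard.
So the least-cost plan costs $3.37.

$3.37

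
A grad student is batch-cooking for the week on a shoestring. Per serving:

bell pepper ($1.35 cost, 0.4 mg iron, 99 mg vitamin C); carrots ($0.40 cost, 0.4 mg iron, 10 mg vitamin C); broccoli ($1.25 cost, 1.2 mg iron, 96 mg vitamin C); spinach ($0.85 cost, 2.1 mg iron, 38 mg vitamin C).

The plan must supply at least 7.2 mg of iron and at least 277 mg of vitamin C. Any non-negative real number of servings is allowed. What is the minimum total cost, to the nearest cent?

For a min-cost LP with two ≥-constraints, a basic feasible solution has at most two positive variables.
bell pepper only: max(7.2/0.4, 277/99) = 18 servings → $24.30.
carrots only: max(7.2/0.4, 277/10) = 27.7 servings → $11.08.
broccoli only: max(7.2/1.2, 277/96) = 6 servings → $7.50.
spinach only: max(7.2/2.1, 277/38) = 7.289 servings → $6.20.
bell pepper + carrots with both tight: 1.09 servings and 16.91 servings → $8.24.
bell pepper + broccoli with both targets exact would need a negative amount; discard.
bell pepper + spinach with both tight: 1.599 servings and 3.124 servings → $4.81.
carrots + broccoli with both tight: 13.59 servings and 1.47 servings → $7.27.
carrots + spinach: the both-tight solution has a negative serving — not a feasible corner.
broccoli + spinach with both tight: 1.975 servings and 2.3 servings → $4.42.
Cheapest feasible corner: $4.42.

$4.42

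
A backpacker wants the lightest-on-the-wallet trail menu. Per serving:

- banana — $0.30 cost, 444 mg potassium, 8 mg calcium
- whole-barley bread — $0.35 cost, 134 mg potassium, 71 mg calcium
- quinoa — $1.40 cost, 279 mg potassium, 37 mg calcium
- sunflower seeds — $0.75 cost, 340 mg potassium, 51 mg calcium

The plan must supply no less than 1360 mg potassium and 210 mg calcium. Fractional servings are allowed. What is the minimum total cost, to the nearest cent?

$1.62

Compare the cost at each extreme point of the feasible region.
banana only: max(1360/444, 210/8) = 26.25 servings → $7.88.
whole-barley bread only: max(1360/134, 210/71) = 10.15 servings → $3.55.
quinoa only: max(1360/279, 210/37) = 5.676 servings → $7.95.
sunflower seeds only: max(1360/340, 210/51) = 4.118 servings → $3.09.
banana + whole-barley bread with both tight: 2.247 servings and 2.705 servings → $1.62.
banana + quinoa: intersection lies outside the first quadrant.
banana + sunflower seeds with both targets exact would need a negative amount; discard.
whole-barley bread + quinoa with both tight: 0.5569 servings and 4.607 servings → $6.64.
whole-barley bread + sunflower seeds with both tight: 0.1179 servings and 3.954 servings → $3.01.
quinoa + sunflower seeds: intersection lies outside the first quadrant.
So the least-cost plan costs $1.62.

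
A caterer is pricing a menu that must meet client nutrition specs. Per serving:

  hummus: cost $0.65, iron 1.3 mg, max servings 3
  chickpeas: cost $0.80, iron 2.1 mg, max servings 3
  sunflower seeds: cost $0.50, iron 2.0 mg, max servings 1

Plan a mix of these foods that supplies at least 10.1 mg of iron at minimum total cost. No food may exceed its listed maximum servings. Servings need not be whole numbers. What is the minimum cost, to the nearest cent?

$3.80

Cost per mg of iron: sunflower seeds $0.2500, chickpeas $0.3810, hummus $0.5000.
Take 1 serving of sunflower seeds: +2.0 mg iron for $0.50 (total $0.50, still need 8.1 mg).
Take 3 servings of chickpeas: +6.3 mg iron for $2.40 (total $2.90, still need 1.8 mg).
Take 1.385 servings of hummus: +1.8 mg iron for $0.90 (total $3.80, still need 0.0 mg).
Filling from the cheapest source first is optimal under one linear minimum: $3.80.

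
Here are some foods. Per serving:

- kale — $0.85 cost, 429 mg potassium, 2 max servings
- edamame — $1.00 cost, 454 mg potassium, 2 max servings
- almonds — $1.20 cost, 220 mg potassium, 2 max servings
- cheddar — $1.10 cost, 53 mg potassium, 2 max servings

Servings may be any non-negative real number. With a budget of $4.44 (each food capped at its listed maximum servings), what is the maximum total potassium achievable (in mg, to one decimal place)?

1901.7 mg

Potassium per dollar: kale 504.7, edamame 454, almonds 183.3, cheddar 48.18.
Take 2 servings of kale: spends $1.70, +858.0 mg potassium (running total 858.0 mg).
Take 2 servings of edamame: spends $2.00, +908.0 mg potassium (running total 1766.0 mg).
Take 0.6167 servings of almonds: spends $0.74, +135.7 mg potassium (running total 1901.7 mg).
Greedy by best ratio exhausts the cost allowance optimally: 1901.7 mg.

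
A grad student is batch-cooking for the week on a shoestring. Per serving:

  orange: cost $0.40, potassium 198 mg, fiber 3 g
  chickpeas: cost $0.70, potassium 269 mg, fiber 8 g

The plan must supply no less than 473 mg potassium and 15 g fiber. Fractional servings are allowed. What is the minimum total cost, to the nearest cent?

Compare the cost at each extreme point of the feasible region.
orange only: max(473/198, 15/3) = 5 servings → $2.00.
chickpeas only: max(473/269, 15/8) = 1.875 servings → $1.31.
orange + chickpeas: the both-tight solution has a negative serving — not a feasible corner.
The minimum over all feasible corners is $1.31.

$1.31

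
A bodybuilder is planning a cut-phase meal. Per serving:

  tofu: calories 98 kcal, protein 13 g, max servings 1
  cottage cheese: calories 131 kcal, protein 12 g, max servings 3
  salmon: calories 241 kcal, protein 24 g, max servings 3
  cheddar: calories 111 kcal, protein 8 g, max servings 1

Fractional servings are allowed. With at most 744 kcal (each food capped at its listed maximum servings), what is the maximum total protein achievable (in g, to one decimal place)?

Protein per kcal: tofu 0.1327, salmon 0.09959, cottage cheese 0.0916, cheddar 0.07207.
Take 1 serving of tofu: uses 98 kcal, +13.0 g protein (running total 13.0 g).
Take 2.68 servings of salmon: uses 646 kcal, +64.3 g protein (running total 77.3 g).
Greedy by best ratio exhausts the calories allowance optimally: 77.3 g.

77.3 g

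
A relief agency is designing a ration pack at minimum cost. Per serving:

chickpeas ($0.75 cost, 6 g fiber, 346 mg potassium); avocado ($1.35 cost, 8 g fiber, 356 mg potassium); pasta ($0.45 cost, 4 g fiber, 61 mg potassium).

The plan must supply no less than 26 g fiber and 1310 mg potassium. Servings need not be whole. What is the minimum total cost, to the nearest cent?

$3.19

For a min-cost LP with two ≥-constraints, a basic feasible solution has at most two positive variables.
chickpeas only: max(26/6, 1310/346) = 4.333 servings → $3.25.
avocado only: max(26/8, 1310/356) = 3.68 servings → $4.97.
pasta only: max(26/4, 1310/61) = 21.48 servings → $9.66.
chickpeas + avocado with both tight: 1.937 servings and 1.797 servings → $3.88.
chickpeas + pasta with both tight: 3.589 servings and 1.116 servings → $3.19.
avocado + pasta with both targets exact would need a negative amount; discard.
The minimum over all feasible corners is $3.19.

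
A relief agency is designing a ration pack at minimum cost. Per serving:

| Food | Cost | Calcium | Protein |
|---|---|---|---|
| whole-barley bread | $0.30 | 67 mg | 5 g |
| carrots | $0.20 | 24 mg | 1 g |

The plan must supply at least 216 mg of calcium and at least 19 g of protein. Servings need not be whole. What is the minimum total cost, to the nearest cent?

$1.14

The cheapest plan sits at a corner of the feasible region — with two constraints it uses at most two foods.
whole-barley bread only: max(216/67, 19/5) = 3.8 servings → $1.14.
carrots only: max(216/24, 19/1) = 19 servings → $3.80.
whole-barley bread + carrots with both targets exact would need a negative amount; discard.
Cheapest feasible corner: $1.14.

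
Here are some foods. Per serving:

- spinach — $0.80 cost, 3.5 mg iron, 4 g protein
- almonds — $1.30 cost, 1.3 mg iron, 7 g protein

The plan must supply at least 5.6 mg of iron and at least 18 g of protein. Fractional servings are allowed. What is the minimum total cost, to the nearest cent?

$3.39

At the optimum either one food covers both requirements or two foods hit both targets exactly; no other combination can be cheaper.
spinach only: max(5.6/3.5, 18/4) = 4.5 servings → $3.60.
almonds only: max(5.6/1.3, 18/7) = 4.308 servings → $5.60.
spinach + almonds with both tight: 0.8187 servings and 2.104 servings → $3.39.
Cheapest feasible corner: $3.39.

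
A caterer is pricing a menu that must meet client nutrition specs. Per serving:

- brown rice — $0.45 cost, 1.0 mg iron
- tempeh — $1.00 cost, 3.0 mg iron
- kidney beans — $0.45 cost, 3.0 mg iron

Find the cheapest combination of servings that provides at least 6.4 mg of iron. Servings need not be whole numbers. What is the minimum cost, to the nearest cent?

Cost per mg of iron: kidney beans $0.1500, tempeh $0.3333, brown rice $0.4500.
With no serving limits, use only kidney beans: 6.4 mg / 3.0 mg = 2.133 servings × $0.45 = $0.96.

$0.96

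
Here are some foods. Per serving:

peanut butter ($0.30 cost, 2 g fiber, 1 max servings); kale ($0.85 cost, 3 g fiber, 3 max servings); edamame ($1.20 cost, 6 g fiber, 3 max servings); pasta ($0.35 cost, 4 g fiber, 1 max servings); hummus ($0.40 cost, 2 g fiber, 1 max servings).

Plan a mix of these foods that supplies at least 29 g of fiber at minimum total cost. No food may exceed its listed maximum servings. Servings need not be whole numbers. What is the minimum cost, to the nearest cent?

$5.50

Cost per g of fiber: pasta $0.0875, peanut butter $0.1500, edamame $0.2000, hummus $0.2000, kale $0.2833.
Take 1 serving of pasta: +4.0 g fiber for $0.35 (total $0.35, still need 25.0 g).
Take 1 serving of peanut butter: +2.0 g fiber for $0.30 (total $0.65, still need 23.0 g).
Take 3 servings of edamame: +18.0 g fiber for $3.60 (total $4.25, still need 5.0 g).
Take 1 serving of hummus: +2.0 g fiber for $0.40 (total $4.65, still need 3.0 g).
Take 1 serving of kale: +3.0 g fiber for $0.85 (total $5.50, still need 0.0 g).
Filling from the cheapest source first is optimal under one linear minimum: $5.50.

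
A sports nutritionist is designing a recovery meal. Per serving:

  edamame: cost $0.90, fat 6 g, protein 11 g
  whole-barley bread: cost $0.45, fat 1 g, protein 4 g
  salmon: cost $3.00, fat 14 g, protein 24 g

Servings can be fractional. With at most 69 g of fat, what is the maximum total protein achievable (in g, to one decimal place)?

276.0 g

Protein per g fat: whole-barley bread 4, edamame 1.833, salmon 1.714.
With no serving limits, spend the whole fat allowance on whole-barley bread: 69 g / 1 g × 4 g = 276.0 g.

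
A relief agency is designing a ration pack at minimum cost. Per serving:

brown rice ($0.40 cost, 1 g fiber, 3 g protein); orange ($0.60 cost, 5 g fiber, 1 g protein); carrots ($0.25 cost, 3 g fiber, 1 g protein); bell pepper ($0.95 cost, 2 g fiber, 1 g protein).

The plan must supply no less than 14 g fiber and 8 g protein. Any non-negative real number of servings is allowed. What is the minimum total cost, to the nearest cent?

With two linear requirements the optimum uses one or two foods; enumerate the corners.
brown rice only: max(14/1, 8/3) = 14 servings → $5.60.
orange only: max(14/5, 8/1) = 8 servings → $4.80.
carrots only: max(14/3, 8/1) = 8 servings → $2.00.
bell pepper only: max(14/2, 8/1) = 8 servings → $7.60.
brown rice + orange with both tight: 1.857 servings and 2.429 servings → $2.20.
brown rice + carrots with both tight: 1.25 servings and 4.25 servings → $1.56.
brown rice + bell pepper with both tight: 0.4 servings and 6.8 servings → $6.62.
orange + carrots: intersection lies outside the first quadrant.
orange + bell pepper with both targets exact would need a negative amount; discard.
carrots + bell pepper: intersection lies outside the first quadrant.
The minimum over all feasible corners is $1.56.

$1.56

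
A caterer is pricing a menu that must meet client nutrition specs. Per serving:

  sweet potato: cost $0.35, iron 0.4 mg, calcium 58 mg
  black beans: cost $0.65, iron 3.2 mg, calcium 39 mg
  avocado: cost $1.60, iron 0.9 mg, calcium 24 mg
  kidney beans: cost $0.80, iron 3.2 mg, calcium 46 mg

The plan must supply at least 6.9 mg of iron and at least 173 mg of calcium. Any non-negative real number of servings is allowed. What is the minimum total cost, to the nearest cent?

$1.85

sweet potato only: max(6.9/0.4, 173/58) = 17.25 servings → $6.04.
black beans only: max(6.9/3.2, 173/39) = 4.436 servings → $2.88.
avocado only: max(6.9/0.9, 173/24) = 7.667 servings → $12.27.
kidney beans only: max(6.9/3.2, 173/46) = 3.761 servings → $3.01.
sweet potato + black beans with both tight: 1.674 servings and 1.947 servings → $1.85.
sweet potato + avocado with both targets exact would need a negative amount; discard.
sweet potato + kidney beans with both tight: 1.413 servings and 1.98 servings → $2.08.
black beans + avocado with both tight: 0.2374 servings and 6.823 servings → $11.07.
black beans + kidney beans with both targets exact would need a negative amount; discard.
avocado + kidney beans with both tight: 6.672 servings and 0.2797 servings → $10.90.
So the least-cost plan costs $1.85.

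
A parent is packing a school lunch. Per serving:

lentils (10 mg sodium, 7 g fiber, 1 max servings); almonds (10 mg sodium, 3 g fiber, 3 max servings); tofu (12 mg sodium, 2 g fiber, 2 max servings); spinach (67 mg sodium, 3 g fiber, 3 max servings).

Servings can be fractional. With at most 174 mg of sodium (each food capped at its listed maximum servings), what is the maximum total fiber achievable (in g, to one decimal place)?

24.9 g

Fiber per mg sodium: lentils 0.7, almonds 0.3, tofu 0.1667, spinach 0.04478.
Take 1 serving of lentils: uses 10 mg sodium, +7.0 g fiber (running total 7.0 g).
Take 3 servings of almonds: uses 30 mg sodium, +9.0 g fiber (running total 16.0 g).
Take 2 servings of tofu: uses 24 mg sodium, +4.0 g fiber (running total 20.0 g).
Take 1.642 servings of spinach: uses 110 mg sodium, +4.9 g fiber (running total 24.9 g).
Filling greedily by fiber-per-mg sodium is optimal for one linear limit, giving 24.9 g.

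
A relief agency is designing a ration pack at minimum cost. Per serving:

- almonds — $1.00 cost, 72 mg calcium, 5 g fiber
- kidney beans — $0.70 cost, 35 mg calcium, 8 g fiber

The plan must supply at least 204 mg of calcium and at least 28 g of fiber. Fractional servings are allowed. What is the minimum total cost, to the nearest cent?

Minimising a linear cost over {calcium ≥ 204, fiber ≥ 28, servings ≥ 0} — the optimum is at a vertex, using one or two foods.
almonds only: max(204/72, 28/5) = 5.6 servings → $5.60.
kidney beans only: max(204/35, 28/8) = 5.829 servings → $4.08.
almonds + kidney beans with both tight: 1.626 servings and 2.484 servings → $3.36.
The minimum over all feasible corners is $3.36.

$3.36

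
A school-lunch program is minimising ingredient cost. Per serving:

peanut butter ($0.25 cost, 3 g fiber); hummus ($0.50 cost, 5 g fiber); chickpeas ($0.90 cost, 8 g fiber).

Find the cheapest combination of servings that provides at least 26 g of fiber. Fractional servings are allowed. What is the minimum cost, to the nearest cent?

Cost per g of fiber: peanut butter $0.0833, hummus $0.1000, chickpeas $0.1125.
With no serving limits, use only peanut butter: 26 g / 3 g = 8.667 servings × $0.25 = $2.17.

$2.17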